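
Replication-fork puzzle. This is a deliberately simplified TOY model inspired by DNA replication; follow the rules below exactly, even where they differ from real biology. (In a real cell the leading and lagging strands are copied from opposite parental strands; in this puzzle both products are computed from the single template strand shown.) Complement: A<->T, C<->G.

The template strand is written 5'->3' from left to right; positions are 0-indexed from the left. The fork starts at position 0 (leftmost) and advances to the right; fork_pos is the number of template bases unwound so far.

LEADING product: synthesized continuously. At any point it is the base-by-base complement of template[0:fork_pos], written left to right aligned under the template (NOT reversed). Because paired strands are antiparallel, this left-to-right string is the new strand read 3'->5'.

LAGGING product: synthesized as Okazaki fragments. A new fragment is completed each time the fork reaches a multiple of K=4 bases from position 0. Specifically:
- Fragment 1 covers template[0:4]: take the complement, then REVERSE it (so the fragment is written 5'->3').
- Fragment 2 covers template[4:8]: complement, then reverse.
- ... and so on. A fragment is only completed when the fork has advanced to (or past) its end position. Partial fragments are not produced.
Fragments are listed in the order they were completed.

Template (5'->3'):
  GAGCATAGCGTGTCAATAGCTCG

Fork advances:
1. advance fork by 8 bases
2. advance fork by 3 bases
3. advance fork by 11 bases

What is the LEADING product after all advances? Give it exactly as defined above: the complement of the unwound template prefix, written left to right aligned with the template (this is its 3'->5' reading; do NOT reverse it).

Answer: CTCGTATCGCACAGTTATCGAG

Derivation:
Step 1: advance 8 -> fork_pos = 0 + 8 = 8.
Step 2: advance 3 -> fork_pos = 8 + 3 = 11.
Step 3: advance 11 -> fork_pos = 11 + 11 = 22.
Unwound prefix: template[0:22] = GAGCATAGCGTGTCAATAGCTC
Complement it base by base (A<->T, C<->G), keeping left-to-right order:
  [0:5] GAGCA -> CTCGT
  [5:10] TAGCG -> ATCGC
  [10:15] TGTCA -> ACAGT
  [15:20] ATAGC -> TATCG
  [20:22] TC -> AG
Concatenate: CTCGTATCGCACAGTTATCGAG (length 22; written aligned with the template, i.e. 3'->5').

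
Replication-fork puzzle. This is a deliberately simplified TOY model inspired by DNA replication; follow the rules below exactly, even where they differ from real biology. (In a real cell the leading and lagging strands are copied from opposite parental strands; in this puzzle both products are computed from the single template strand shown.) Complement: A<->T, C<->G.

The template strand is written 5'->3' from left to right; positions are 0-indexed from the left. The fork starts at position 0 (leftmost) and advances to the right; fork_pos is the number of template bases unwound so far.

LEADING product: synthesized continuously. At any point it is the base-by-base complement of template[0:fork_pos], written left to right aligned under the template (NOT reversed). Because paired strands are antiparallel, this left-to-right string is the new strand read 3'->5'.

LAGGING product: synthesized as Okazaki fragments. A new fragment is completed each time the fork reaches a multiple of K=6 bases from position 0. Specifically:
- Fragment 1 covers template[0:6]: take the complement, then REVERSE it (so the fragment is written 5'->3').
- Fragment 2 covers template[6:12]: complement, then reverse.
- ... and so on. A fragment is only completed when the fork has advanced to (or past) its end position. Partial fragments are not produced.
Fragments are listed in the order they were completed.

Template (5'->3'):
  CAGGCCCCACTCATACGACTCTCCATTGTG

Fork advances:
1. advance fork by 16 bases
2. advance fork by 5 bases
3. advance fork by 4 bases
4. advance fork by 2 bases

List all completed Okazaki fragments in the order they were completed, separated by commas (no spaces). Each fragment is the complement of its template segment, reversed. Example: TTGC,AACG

Step 1: advance 16 -> fork_pos = 0 + 16 = 16. Reached multiple(s) of 6: 6, 12 -> fragments 1-2 completed (2 total).
Step 2: advance 5 -> fork_pos = 16 + 5 = 21. Reached multiple(s) of 6: 18 -> fragment 3 completed (3 total).
Step 3: advance 4 -> fork_pos = 21 + 4 = 25. Reached multiple(s) of 6: 24 -> fragment 4 completed (4 total).
Step 4: advance 2 -> fork_pos = 25 + 2 = 27. Next multiple of 6 is 30 (not reached); still 4 fragment(s).
Final fork_pos = 27, so 4 fragment(s) are complete. Build each: template segment -> complement -> reverse.
Fragment 1: template[0:6] = CAGGCC -> complement GTCCGG -> reversed GGCCTG
Fragment 2: template[6:12] = CCACTC -> complement GGTGAG -> reversed GAGTGG
Fragment 3: template[12:18] = ATACGA -> complement TATGCT -> reversed TCGTAT
Fragment 4: template[18:24] = CTCTCC -> complement GAGAGG -> reversed GGAGAG

Answer: GGCCTG,GAGTGG,TCGTAT,GGAGAG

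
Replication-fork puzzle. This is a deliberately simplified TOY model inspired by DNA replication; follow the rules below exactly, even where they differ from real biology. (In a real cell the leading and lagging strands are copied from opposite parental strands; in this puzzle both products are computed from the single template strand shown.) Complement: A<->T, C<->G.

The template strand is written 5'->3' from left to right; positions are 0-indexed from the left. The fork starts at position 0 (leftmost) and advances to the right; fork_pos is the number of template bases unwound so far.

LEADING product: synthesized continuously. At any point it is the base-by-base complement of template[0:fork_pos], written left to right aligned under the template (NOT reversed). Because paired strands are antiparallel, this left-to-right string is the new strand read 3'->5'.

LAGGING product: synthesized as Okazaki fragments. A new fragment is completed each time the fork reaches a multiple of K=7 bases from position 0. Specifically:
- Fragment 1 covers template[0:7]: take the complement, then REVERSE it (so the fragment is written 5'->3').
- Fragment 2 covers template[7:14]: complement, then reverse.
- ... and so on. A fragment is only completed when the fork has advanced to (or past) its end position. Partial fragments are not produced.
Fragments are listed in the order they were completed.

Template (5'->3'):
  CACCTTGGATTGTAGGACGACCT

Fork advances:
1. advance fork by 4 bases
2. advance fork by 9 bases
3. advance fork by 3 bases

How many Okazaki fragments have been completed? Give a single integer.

Answer: 2

Derivation:
Step 1: advance 4 -> fork_pos = 0 + 4 = 4. Next multiple of 7 is 7 (not reached); still 0 fragment(s).
Step 2: advance 9 -> fork_pos = 4 + 9 = 13. Reached multiple(s) of 7: 7 -> fragment 1 completed (1 total).
Step 3: advance 3 -> fork_pos = 13 + 3 = 16. Reached multiple(s) of 7: 14 -> fragment 2 completed (2 total).
Check: final fork_pos = 16; the multiples of 7 that are <= 16 are 7..14 -> 16 // 7 = 2 completed fragment(s).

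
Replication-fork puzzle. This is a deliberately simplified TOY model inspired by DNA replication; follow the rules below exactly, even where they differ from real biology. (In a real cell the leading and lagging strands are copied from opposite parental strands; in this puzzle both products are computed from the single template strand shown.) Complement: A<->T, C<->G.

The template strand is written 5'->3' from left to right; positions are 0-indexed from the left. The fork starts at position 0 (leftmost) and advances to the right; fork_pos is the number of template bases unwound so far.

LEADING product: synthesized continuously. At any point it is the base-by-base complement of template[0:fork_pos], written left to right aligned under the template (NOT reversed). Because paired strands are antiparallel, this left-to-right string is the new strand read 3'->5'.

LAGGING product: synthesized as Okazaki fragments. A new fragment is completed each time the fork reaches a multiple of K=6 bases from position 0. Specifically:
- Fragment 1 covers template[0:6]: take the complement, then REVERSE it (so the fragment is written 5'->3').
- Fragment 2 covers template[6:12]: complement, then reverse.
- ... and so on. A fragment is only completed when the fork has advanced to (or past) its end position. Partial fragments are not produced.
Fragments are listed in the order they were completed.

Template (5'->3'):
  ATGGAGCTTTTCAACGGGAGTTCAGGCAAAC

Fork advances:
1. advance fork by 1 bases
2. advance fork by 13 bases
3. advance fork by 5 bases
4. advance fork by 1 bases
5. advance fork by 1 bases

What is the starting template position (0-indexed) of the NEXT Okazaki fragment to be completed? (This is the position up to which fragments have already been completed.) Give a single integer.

Answer: 18

Derivation:
Step 1: advance 1 -> fork_pos = 0 + 1 = 1. Next multiple of 6 is 6 (not reached); still 0 fragment(s).
Step 2: advance 13 -> fork_pos = 1 + 13 = 14. Reached multiple(s) of 6: 6, 12 -> fragments 1-2 completed (2 total).
Step 3: advance 5 -> fork_pos = 14 + 5 = 19. Reached multiple(s) of 6: 18 -> fragment 3 completed (3 total).
Step 4: advance 1 -> fork_pos = 19 + 1 = 20. Next multiple of 6 is 24 (not reached); still 3 fragment(s).
Step 5: advance 1 -> fork_pos = 20 + 1 = 21. Next multiple of 6 is 24 (not reached); still 3 fragment(s).
3 fragment(s) completed, covering template[0:18] (3 x 6 = 18). The next fragment, fragment 4, covers template[18:24], so it starts at position 18.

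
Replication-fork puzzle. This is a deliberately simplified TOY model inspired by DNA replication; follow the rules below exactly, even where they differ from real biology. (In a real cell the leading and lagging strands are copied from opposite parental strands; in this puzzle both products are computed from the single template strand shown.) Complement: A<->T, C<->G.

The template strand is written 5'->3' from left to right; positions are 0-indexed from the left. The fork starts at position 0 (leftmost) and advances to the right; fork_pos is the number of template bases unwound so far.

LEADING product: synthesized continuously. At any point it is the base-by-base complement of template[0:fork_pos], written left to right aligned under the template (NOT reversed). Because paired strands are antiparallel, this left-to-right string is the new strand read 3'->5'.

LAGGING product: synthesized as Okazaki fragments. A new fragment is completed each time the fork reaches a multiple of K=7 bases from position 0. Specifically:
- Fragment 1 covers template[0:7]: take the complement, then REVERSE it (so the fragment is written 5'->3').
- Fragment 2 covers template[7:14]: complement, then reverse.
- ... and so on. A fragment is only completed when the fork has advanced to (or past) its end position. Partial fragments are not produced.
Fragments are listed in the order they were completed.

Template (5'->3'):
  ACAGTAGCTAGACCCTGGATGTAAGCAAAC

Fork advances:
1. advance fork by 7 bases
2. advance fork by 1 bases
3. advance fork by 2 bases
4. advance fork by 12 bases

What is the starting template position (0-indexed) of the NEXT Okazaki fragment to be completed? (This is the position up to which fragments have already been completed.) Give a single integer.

Step 1: advance 7 -> fork_pos = 0 + 7 = 7. Reached multiple(s) of 7: 7 -> fragment 1 completed (1 total).
Step 2: advance 1 -> fork_pos = 7 + 1 = 8. Next multiple of 7 is 14 (not reached); still 1 fragment(s).
Step 3: advance 2 -> fork_pos = 8 + 2 = 10. Next multiple of 7 is 14 (not reached); still 1 fragment(s).
Step 4: advance 12 -> fork_pos = 10 + 12 = 22. Reached multiple(s) of 7: 14, 21 -> fragments 2-3 completed (3 total).
3 fragment(s) completed, covering template[0:21] (3 x 7 = 21). The next fragment, fragment 4, covers template[21:28], so it starts at position 21.

Answer: 21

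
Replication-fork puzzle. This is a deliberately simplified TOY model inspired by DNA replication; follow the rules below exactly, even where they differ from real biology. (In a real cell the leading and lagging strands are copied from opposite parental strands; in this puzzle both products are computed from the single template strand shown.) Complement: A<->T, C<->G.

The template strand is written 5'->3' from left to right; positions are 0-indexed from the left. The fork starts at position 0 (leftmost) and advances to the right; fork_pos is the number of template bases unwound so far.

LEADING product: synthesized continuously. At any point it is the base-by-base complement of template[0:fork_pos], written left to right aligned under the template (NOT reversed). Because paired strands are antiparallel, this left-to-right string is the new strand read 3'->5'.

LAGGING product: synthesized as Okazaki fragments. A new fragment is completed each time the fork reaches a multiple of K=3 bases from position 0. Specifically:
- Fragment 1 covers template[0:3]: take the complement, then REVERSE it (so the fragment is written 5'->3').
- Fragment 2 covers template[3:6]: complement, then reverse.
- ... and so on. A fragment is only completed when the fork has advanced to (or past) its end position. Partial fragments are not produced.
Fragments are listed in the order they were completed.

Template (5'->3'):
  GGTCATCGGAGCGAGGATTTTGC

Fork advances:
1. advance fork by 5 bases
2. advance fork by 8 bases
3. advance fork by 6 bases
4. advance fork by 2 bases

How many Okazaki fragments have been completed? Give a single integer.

Step 1: advance 5 -> fork_pos = 0 + 5 = 5. Reached multiple(s) of 3: 3 -> fragment 1 completed (1 total).
Step 2: advance 8 -> fork_pos = 5 + 8 = 13. Reached multiple(s) of 3: 6, 9, 12 -> fragments 2-4 completed (4 total).
Step 3: advance 6 -> fork_pos = 13 + 6 = 19. Reached multiple(s) of 3: 15, 18 -> fragments 5-6 completed (6 total).
Step 4: advance 2 -> fork_pos = 19 + 2 = 21. Reached multiple(s) of 3: 21 -> fragment 7 completed (7 total).
Check: final fork_pos = 21; the multiples of 3 that are <= 21 are 3..21 -> 21 // 3 = 7 completed fragment(s).

Answer: 7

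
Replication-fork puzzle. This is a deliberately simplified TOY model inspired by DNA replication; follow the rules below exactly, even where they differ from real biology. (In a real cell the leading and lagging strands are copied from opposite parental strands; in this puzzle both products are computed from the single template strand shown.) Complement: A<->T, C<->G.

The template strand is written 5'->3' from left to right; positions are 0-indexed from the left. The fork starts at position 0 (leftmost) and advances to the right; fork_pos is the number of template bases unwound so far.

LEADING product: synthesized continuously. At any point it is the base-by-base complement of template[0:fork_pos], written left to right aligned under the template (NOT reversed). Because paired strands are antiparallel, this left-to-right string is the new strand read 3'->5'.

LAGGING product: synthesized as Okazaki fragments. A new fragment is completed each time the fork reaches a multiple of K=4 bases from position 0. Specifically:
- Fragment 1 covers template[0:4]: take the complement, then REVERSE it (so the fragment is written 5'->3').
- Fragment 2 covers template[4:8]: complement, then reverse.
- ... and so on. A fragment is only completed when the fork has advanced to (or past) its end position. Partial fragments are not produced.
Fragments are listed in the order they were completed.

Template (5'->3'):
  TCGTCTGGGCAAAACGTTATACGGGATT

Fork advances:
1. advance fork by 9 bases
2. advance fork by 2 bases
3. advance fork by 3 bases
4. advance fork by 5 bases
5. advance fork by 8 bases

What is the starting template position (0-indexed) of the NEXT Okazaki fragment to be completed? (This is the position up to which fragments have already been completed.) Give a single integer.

Step 1: advance 9 -> fork_pos = 0 + 9 = 9. Reached multiple(s) of 4: 4, 8 -> fragments 1-2 completed (2 total).
Step 2: advance 2 -> fork_pos = 9 + 2 = 11. Next multiple of 4 is 12 (not reached); still 2 fragment(s).
Step 3: advance 3 -> fork_pos = 11 + 3 = 14. Reached multiple(s) of 4: 12 -> fragment 3 completed (3 total).
Step 4: advance 5 -> fork_pos = 14 + 5 = 19. Reached multiple(s) of 4: 16 -> fragment 4 completed (4 total).
Step 5: advance 8 -> fork_pos = 19 + 8 = 27. Reached multiple(s) of 4: 20, 24 -> fragments 5-6 completed (6 total).
6 fragment(s) completed, covering template[0:24] (6 x 4 = 24). The next fragment, fragment 7, covers template[24:28], so it starts at position 24.

Answer: 24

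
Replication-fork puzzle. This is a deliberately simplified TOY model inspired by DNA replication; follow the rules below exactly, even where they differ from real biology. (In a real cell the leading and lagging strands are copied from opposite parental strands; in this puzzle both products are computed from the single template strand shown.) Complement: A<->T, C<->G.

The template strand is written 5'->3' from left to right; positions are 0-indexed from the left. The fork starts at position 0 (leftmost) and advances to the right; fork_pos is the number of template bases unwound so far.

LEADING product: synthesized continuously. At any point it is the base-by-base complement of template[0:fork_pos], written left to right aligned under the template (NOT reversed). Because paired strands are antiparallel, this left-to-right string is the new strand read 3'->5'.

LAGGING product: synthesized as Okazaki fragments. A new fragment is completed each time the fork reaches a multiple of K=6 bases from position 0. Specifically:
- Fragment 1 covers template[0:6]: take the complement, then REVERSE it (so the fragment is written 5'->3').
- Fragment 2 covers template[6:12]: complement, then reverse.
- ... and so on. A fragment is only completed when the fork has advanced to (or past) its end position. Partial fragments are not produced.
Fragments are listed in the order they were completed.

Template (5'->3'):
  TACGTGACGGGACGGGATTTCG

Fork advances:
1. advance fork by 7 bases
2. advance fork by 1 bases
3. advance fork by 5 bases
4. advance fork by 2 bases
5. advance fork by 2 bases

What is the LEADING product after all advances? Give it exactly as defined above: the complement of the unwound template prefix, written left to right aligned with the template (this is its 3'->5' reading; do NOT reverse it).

Answer: ATGCACTGCCCTGCCCT

Derivation:
Step 1: advance 7 -> fork_pos = 0 + 7 = 7.
Step 2: advance 1 -> fork_pos = 7 + 1 = 8.
Step 3: advance 5 -> fork_pos = 8 + 5 = 13.
Step 4: advance 2 -> fork_pos = 13 + 2 = 15.
Step 5: advance 2 -> fork_pos = 15 + 2 = 17.
Unwound prefix: template[0:17] = TACGTGACGGGACGGGA
Complement it base by base (A<->T, C<->G), keeping left-to-right order:
  [0:5] TACGT -> ATGCA
  [5:10] GACGG -> CTGCC
  [10:15] GACGG -> CTGCC
  [15:17] GA -> CT
Concatenate: ATGCACTGCCCTGCCCT (length 17; written aligned with the template, i.e. 3'->5').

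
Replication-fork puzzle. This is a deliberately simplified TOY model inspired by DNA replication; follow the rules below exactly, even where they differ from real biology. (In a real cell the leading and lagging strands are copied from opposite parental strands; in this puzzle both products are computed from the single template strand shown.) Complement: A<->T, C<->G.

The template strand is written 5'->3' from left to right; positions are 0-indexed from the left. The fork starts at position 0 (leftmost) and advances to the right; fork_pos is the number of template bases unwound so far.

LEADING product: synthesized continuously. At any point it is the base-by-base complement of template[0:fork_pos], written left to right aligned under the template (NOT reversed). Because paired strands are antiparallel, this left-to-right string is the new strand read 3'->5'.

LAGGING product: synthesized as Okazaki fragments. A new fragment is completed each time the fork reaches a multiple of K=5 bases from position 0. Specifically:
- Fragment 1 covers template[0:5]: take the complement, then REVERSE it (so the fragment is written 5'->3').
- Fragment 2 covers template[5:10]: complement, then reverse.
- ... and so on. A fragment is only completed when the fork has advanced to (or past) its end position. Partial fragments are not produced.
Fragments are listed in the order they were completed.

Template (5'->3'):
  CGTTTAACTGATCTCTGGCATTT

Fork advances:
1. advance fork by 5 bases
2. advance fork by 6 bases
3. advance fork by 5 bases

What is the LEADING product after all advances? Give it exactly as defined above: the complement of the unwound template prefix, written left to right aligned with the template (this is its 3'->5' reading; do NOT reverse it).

Step 1: advance 5 -> fork_pos = 0 + 5 = 5.
Step 2: advance 6 -> fork_pos = 5 + 6 = 11.
Step 3: advance 5 -> fork_pos = 11 + 5 = 16.
Unwound prefix: template[0:16] = CGTTTAACTGATCTCT
Complement it base by base (A<->T, C<->G), keeping left-to-right order:
  [0:5] CGTTT -> GCAAA
  [5:10] AACTG -> TTGAC
  [10:15] ATCTC -> TAGAG
  [15:16] T -> A
Concatenate: GCAAATTGACTAGAGA (length 16; written aligned with the template, i.e. 3'->5').

Answer: GCAAATTGACTAGAGA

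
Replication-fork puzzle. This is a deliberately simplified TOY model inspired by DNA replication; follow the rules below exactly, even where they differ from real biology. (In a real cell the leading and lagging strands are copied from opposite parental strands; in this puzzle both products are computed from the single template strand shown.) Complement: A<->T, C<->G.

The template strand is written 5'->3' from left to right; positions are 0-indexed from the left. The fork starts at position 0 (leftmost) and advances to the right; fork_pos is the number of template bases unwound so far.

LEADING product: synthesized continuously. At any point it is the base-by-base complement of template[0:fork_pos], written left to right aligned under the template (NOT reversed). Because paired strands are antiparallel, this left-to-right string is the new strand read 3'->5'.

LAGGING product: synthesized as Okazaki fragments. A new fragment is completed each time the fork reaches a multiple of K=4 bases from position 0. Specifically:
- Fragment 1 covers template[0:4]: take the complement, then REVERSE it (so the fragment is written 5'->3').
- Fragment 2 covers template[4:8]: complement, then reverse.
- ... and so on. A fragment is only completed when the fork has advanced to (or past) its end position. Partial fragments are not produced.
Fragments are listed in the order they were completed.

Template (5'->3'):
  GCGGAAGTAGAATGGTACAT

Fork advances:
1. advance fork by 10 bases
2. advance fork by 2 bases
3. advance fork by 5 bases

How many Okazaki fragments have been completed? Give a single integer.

Answer: 4

Derivation:
Step 1: advance 10 -> fork_pos = 0 + 10 = 10. Reached multiple(s) of 4: 4, 8 -> fragments 1-2 completed (2 total).
Step 2: advance 2 -> fork_pos = 10 + 2 = 12. Reached multiple(s) of 4: 12 -> fragment 3 completed (3 total).
Step 3: advance 5 -> fork_pos = 12 + 5 = 17. Reached multiple(s) of 4: 16 -> fragment 4 completed (4 total).
Check: final fork_pos = 17; the multiples of 4 that are <= 17 are 4..16 -> 17 // 4 = 4 completed fragment(s).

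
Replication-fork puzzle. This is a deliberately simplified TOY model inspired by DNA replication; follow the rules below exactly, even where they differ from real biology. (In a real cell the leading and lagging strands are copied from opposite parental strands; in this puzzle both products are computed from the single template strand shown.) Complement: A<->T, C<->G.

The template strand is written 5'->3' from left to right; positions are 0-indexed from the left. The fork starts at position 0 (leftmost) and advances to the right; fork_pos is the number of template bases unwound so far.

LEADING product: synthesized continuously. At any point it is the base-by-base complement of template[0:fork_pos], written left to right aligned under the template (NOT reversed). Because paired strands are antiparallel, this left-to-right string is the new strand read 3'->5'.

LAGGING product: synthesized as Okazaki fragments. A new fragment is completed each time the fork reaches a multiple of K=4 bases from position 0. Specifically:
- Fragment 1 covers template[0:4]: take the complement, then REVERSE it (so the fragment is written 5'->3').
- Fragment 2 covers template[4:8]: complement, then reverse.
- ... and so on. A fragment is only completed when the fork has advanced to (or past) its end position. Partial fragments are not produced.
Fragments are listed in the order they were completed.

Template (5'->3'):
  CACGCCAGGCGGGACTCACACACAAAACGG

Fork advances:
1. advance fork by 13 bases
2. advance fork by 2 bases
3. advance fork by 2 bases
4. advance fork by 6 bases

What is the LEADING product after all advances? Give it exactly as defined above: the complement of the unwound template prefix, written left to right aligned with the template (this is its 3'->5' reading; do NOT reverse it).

Answer: GTGCGGTCCGCCCTGAGTGTGTG

Derivation:
Step 1: advance 13 -> fork_pos = 0 + 13 = 13.
Step 2: advance 2 -> fork_pos = 13 + 2 = 15.
Step 3: advance 2 -> fork_pos = 15 + 2 = 17.
Step 4: advance 6 -> fork_pos = 17 + 6 = 23.
Unwound prefix: template[0:23] = CACGCCAGGCGGGACTCACACAC
Complement it base by base (A<->T, C<->G), keeping left-to-right order:
  [0:5] CACGC -> GTGCG
  [5:10] CAGGC -> GTCCG
  [10:15] GGGAC -> CCCTG
  [15:20] TCACA -> AGTGT
  [20:23] CAC -> GTG
Concatenate: GTGCGGTCCGCCCTGAGTGTGTG (length 23; written aligned with the template, i.e. 3'->5').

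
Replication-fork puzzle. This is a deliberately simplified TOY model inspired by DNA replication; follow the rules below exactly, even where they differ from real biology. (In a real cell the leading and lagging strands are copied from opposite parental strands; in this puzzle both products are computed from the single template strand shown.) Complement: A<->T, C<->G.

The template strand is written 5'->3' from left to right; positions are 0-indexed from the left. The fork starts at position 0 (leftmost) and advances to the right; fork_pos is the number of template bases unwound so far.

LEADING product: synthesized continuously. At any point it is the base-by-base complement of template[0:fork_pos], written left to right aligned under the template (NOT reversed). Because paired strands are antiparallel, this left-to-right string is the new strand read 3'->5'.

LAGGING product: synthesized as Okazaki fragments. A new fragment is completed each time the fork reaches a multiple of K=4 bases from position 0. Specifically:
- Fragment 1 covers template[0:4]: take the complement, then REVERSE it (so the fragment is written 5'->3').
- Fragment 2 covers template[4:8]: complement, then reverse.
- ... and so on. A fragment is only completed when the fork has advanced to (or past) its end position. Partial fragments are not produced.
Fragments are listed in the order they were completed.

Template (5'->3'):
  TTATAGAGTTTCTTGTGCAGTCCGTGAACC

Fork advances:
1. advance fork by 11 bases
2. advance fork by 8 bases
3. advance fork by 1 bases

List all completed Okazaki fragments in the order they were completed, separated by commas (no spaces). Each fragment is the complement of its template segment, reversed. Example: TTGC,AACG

Answer: ATAA,CTCT,GAAA,ACAA,CTGC

Derivation:
Step 1: advance 11 -> fork_pos = 0 + 11 = 11. Reached multiple(s) of 4: 4, 8 -> fragments 1-2 completed (2 total).
Step 2: advance 8 -> fork_pos = 11 + 8 = 19. Reached multiple(s) of 4: 12, 16 -> fragments 3-4 completed (4 total).
Step 3: advance 1 -> fork_pos = 19 + 1 = 20. Reached multiple(s) of 4: 20 -> fragment 5 completed (5 total).
Final fork_pos = 20, so 5 fragment(s) are complete. Build each: template segment -> complement -> reverse.
Fragment 1: template[0:4] = TTAT -> complement AATA -> reversed ATAA
Fragment 2: template[4:8] = AGAG -> complement TCTC -> reversed CTCT
Fragment 3: template[8:12] = TTTC -> complement AAAG -> reversed GAAA
Fragment 4: template[12:16] = TTGT -> complement AACA -> reversed ACAA
Fragment 5: template[16:20] = GCAG -> complement CGTC -> reversed CTGC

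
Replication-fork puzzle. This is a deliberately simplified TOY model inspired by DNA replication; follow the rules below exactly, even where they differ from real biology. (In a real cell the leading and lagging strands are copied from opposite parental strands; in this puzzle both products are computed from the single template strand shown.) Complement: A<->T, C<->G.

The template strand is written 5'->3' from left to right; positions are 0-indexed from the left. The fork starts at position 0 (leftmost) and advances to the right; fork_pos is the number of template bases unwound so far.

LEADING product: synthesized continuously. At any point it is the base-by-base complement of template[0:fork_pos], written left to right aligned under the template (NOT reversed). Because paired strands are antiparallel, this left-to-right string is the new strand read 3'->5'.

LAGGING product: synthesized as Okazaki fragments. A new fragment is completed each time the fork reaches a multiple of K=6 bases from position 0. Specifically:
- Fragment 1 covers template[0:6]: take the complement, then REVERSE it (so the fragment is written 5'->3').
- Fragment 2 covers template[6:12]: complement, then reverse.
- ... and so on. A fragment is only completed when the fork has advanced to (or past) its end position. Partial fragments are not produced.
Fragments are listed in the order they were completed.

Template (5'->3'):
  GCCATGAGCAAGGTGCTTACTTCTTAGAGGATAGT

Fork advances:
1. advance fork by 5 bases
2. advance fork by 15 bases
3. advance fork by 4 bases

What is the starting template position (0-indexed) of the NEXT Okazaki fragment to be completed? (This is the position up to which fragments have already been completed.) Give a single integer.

Step 1: advance 5 -> fork_pos = 0 + 5 = 5. Next multiple of 6 is 6 (not reached); still 0 fragment(s).
Step 2: advance 15 -> fork_pos = 5 + 15 = 20. Reached multiple(s) of 6: 6, 12, 18 -> fragments 1-3 completed (3 total).
Step 3: advance 4 -> fork_pos = 20 + 4 = 24. Reached multiple(s) of 6: 24 -> fragment 4 completed (4 total).
4 fragment(s) completed, covering template[0:24] (4 x 6 = 24). The next fragment, fragment 5, covers template[24:30], so it starts at position 24.

Answer: 24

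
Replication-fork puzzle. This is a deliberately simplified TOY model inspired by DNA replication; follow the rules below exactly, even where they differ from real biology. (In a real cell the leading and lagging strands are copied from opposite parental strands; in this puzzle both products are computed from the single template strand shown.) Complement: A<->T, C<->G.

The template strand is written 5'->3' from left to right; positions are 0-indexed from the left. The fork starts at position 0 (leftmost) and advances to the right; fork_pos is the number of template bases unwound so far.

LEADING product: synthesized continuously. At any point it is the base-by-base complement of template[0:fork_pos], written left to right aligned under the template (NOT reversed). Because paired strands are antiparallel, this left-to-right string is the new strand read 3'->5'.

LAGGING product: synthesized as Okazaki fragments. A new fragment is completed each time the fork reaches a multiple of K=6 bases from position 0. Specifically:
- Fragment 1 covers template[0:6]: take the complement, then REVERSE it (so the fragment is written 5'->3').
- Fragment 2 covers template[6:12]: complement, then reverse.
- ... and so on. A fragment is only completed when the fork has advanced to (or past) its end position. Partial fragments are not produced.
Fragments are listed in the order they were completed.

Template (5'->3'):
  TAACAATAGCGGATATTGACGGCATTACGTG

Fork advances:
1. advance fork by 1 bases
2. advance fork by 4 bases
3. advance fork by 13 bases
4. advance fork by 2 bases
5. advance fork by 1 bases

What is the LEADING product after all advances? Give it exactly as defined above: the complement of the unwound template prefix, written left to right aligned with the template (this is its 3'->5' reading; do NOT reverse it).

Step 1: advance 1 -> fork_pos = 0 + 1 = 1.
Step 2: advance 4 -> fork_pos = 1 + 4 = 5.
Step 3: advance 13 -> fork_pos = 5 + 13 = 18.
Step 4: advance 2 -> fork_pos = 18 + 2 = 20.
Step 5: advance 1 -> fork_pos = 20 + 1 = 21.
Unwound prefix: template[0:21] = TAACAATAGCGGATATTGACG
Complement it base by base (A<->T, C<->G), keeping left-to-right order:
  [0:5] TAACA -> ATTGT
  [5:10] ATAGC -> TATCG
  [10:15] GGATA -> CCTAT
  [15:20] TTGAC -> AACTG
  [20:21] G -> C
Concatenate: ATTGTTATCGCCTATAACTGC (length 21; written aligned with the template, i.e. 3'->5').

Answer: ATTGTTATCGCCTATAACTGC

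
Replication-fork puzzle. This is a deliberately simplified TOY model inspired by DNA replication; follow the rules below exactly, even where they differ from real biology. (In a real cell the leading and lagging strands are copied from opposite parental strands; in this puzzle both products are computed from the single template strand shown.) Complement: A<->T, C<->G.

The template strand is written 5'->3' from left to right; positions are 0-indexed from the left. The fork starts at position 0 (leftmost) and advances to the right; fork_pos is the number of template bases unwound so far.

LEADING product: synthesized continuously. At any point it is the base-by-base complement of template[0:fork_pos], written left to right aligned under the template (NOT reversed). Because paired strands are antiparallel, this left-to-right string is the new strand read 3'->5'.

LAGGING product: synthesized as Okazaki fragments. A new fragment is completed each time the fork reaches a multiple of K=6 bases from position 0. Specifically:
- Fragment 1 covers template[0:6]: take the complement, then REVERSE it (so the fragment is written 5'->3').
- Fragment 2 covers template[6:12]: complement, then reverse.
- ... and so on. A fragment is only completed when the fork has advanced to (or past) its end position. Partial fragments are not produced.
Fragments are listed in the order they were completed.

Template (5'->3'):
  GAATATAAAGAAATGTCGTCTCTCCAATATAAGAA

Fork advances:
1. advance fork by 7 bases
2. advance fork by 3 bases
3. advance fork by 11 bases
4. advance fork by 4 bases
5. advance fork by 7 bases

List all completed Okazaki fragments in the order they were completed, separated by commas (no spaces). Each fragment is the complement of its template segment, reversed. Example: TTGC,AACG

Answer: ATATTC,TTCTTT,CGACAT,GAGAGA,ATATTG

Derivation:
Step 1: advance 7 -> fork_pos = 0 + 7 = 7. Reached multiple(s) of 6: 6 -> fragment 1 completed (1 total).
Step 2: advance 3 -> fork_pos = 7 + 3 = 10. Next multiple of 6 is 12 (not reached); still 1 fragment(s).
Step 3: advance 11 -> fork_pos = 10 + 11 = 21. Reached multiple(s) of 6: 12, 18 -> fragments 2-3 completed (3 total).
Step 4: advance 4 -> fork_pos = 21 + 4 = 25. Reached multiple(s) of 6: 24 -> fragment 4 completed (4 total).
Step 5: advance 7 -> fork_pos = 25 + 7 = 32. Reached multiple(s) of 6: 30 -> fragment 5 completed (5 total).
Final fork_pos = 32, so 5 fragment(s) are complete. Build each: template segment -> complement -> reverse.
Fragment 1: template[0:6] = GAATAT -> complement CTTATA -> reversed ATATTC
Fragment 2: template[6:12] = AAAGAA -> complement TTTCTT -> reversed TTCTTT
Fragment 3: template[12:18] = ATGTCG -> complement TACAGC -> reversed CGACAT
Fragment 4: template[18:24] = TCTCTC -> complement AGAGAG -> reversed GAGAGA
Fragment 5: template[24:30] = CAATAT -> complement GTTATA -> reversed ATATTG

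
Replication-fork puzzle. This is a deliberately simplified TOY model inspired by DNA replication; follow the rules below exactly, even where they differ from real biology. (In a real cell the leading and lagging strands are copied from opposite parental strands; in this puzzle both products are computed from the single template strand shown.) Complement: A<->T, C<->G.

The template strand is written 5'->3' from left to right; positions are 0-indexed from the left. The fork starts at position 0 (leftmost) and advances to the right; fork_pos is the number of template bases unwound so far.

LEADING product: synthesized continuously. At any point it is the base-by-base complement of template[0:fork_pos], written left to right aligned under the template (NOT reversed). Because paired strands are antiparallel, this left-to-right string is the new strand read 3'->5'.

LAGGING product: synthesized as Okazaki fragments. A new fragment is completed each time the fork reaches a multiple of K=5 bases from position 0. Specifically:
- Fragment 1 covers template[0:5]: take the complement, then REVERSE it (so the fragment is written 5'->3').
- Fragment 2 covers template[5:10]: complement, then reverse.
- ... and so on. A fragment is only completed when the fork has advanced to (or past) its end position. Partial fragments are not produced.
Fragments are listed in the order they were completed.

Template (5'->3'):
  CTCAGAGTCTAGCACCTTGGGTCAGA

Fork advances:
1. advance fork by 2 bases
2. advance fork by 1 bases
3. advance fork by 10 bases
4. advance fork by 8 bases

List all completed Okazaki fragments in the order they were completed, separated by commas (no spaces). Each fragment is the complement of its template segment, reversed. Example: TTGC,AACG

Answer: CTGAG,AGACT,GTGCT,CCAAG

Derivation:
Step 1: advance 2 -> fork_pos = 0 + 2 = 2. Next multiple of 5 is 5 (not reached); still 0 fragment(s).
Step 2: advance 1 -> fork_pos = 2 + 1 = 3. Next multiple of 5 is 5 (not reached); still 0 fragment(s).
Step 3: advance 10 -> fork_pos = 3 + 10 = 13. Reached multiple(s) of 5: 5, 10 -> fragments 1-2 completed (2 total).
Step 4: advance 8 -> fork_pos = 13 + 8 = 21. Reached multiple(s) of 5: 15, 20 -> fragments 3-4 completed (4 total).
Final fork_pos = 21, so 4 fragment(s) are complete. Build each: template segment -> complement -> reverse.
Fragment 1: template[0:5] = CTCAG -> complement GAGTC -> reversed CTGAG
Fragment 2: template[5:10] = AGTCT -> complement TCAGA -> reversed AGACT
Fragment 3: template[10:15] = AGCAC -> complement TCGTG -> reversed GTGCT
Fragment 4: template[15:20] = CTTGG -> complement GAACC -> reversed CCAAG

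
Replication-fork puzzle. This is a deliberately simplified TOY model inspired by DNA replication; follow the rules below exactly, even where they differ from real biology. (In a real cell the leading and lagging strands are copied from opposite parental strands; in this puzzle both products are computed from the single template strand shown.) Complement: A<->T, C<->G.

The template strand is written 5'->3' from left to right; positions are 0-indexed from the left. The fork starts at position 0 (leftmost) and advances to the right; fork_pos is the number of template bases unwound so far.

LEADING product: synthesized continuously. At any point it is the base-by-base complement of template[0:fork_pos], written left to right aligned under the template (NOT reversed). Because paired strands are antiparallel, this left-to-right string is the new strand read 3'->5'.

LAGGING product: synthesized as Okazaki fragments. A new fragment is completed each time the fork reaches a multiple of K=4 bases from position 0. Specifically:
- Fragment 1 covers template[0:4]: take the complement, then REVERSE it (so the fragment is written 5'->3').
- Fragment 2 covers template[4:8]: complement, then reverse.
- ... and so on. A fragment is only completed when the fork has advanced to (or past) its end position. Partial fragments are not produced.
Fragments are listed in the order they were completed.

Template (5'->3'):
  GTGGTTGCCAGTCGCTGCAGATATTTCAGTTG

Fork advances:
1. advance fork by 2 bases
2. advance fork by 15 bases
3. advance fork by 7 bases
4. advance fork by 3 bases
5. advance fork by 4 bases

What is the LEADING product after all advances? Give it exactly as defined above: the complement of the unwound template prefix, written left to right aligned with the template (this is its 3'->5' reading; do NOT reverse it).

Answer: CACCAACGGTCAGCGACGTCTATAAAGTCAA

Derivation:
Step 1: advance 2 -> fork_pos = 0 + 2 = 2.
Step 2: advance 15 -> fork_pos = 2 + 15 = 17.
Step 3: advance 7 -> fork_pos = 17 + 7 = 24.
Step 4: advance 3 -> fork_pos = 24 + 3 = 27.
Step 5: advance 4 -> fork_pos = 27 + 4 = 31.
Unwound prefix: template[0:31] = GTGGTTGCCAGTCGCTGCAGATATTTCAGTT
Complement it base by base (A<->T, C<->G), keeping left-to-right order:
  [0:5] GTGGT -> CACCA
  [5:10] TGCCA -> ACGGT
  [10:15] GTCGC -> CAGCG
  [15:20] TGCAG -> ACGTC
  [20:25] ATATT -> TATAA
  [25:30] TCAGT -> AGTCA
  [30:31] T -> A
Concatenate: CACCAACGGTCAGCGACGTCTATAAAGTCAA (length 31; written aligned with the template, i.e. 3'->5').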